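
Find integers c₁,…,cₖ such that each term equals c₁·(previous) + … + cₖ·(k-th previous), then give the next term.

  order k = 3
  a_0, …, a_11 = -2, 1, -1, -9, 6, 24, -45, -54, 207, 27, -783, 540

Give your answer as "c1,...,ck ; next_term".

0,-3,3 ; 2430

  a_3 = 0·-1 + -3·1 + 3·-2 = -9
  a_4 = 0·-9 + -3·-1 + 3·1 = 6
  a_5 = 0·6 + -3·-9 + 3·-1 = 24
  a_6 = 0·24 + -3·6 + 3·-9 = -45
  a_7 = 0·-45 + -3·24 + 3·6 = -54
  a_8 = 0·-54 + -3·-45 + 3·24 = 207
  a_9 = 0·207 + -3·-54 + 3·-45 = 27
  a_10 = 0·27 + -3·207 + 3·-54 = -783
  a_11 = 0·-783 + -3·27 + 3·207 = 540
  a_12 = 0·540 + -3·-783 + 3·27 = 2430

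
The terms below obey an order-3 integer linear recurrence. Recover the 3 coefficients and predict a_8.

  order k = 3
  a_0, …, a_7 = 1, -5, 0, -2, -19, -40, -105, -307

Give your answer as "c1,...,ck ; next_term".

2,1,3 ; -839

  a_3 = 2·0 + 1·-5 + 3·1 = -2
  a_4 = 2·-2 + 1·0 + 3·-5 = -19
  a_5 = 2·-19 + 1·-2 + 3·0 = -40
  a_6 = 2·-40 + 1·-19 + 3·-2 = -105
  a_7 = 2·-105 + 1·-40 + 3·-19 = -307
  a_8 = 2·-307 + 1·-105 + 3·-40 = -839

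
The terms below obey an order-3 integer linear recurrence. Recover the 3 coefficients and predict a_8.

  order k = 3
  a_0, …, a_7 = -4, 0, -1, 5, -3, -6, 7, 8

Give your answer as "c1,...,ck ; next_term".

-1,-2,-1 ; -16

  a_3 = -1·-1 + -2·0 + -1·-4 = 5
  a_4 = -1·5 + -2·-1 + -1·0 = -3
  a_5 = -1·-3 + -2·5 + -1·-1 = -6
  a_6 = -1·-6 + -2·-3 + -1·5 = 7
  a_7 = -1·7 + -2·-6 + -1·-3 = 8
  a_8 = -1·8 + -2·7 + -1·-6 = -16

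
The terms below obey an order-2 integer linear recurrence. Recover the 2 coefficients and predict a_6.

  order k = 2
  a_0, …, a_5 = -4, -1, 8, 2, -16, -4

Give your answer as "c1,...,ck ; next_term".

0,-2 ; 32

  a_2 = 0·-1 + -2·-4 = 8
  a_3 = 0·8 + -2·-1 = 2
  a_4 = 0·2 + -2·8 = -16
  a_5 = 0·-16 + -2·2 = -4
  a_6 = 0·-4 + -2·-16 = 32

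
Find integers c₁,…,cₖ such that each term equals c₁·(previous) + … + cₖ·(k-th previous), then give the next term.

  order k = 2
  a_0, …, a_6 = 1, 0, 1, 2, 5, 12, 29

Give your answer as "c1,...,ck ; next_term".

2,1 ; 70

  a_2 = 2·0 + 1·1 = 1
  a_3 = 2·1 + 1·0 = 2
  a_4 = 2·2 + 1·1 = 5
  a_5 = 2·5 + 1·2 = 12
  a_6 = 2·12 + 1·5 = 29
  a_7 = 2·29 + 1·12 = 70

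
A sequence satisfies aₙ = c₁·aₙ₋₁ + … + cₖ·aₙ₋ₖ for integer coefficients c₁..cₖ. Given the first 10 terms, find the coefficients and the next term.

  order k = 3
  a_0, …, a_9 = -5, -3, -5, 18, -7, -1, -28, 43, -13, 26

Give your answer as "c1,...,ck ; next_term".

  a_3 = -1·-5 + -1·-3 + -2·-5 = 18
  a_4 = -1·18 + -1·-5 + -2·-3 = -7
  a_5 = -1·-7 + -1·18 + -2·-5 = -1
  a_6 = -1·-1 + -1·-7 + -2·18 = -28
  a_7 = -1·-28 + -1·-1 + -2·-7 = 43
  a_8 = -1·43 + -1·-28 + -2·-1 = -13
  a_9 = -1·-13 + -1·43 + -2·-28 = 26
  a_10 = -1·26 + -1·-13 + -2·43 = -99

-1,-1,-2 ; -99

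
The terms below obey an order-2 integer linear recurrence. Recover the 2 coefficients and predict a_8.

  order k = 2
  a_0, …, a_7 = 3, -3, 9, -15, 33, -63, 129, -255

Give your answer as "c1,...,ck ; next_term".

  a_2 = -1·-3 + 2·3 = 9
  a_3 = -1·9 + 2·-3 = -15
  a_4 = -1·-15 + 2·9 = 33
  a_5 = -1·33 + 2·-15 = -63
  a_6 = -1·-63 + 2·33 = 129
  a_7 = -1·129 + 2·-63 = -255
  a_8 = -1·-255 + 2·129 = 513

-1,2 ; 513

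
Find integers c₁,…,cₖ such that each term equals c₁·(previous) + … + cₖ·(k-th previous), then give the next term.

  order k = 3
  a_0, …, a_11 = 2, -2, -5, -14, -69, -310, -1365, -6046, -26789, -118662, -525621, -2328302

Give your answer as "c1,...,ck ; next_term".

  a_3 = 4·-5 + 1·-2 + 4·2 = -14
  a_4 = 4·-14 + 1·-5 + 4·-2 = -69
  a_5 = 4·-69 + 1·-14 + 4·-5 = -310
  a_6 = 4·-310 + 1·-69 + 4·-14 = -1365
  a_7 = 4·-1365 + 1·-310 + 4·-69 = -6046
  a_8 = 4·-6046 + 1·-1365 + 4·-310 = -26789
  a_9 = 4·-26789 + 1·-6046 + 4·-1365 = -118662
  a_10 = 4·-118662 + 1·-26789 + 4·-6046 = -525621
  a_11 = 4·-525621 + 1·-118662 + 4·-26789 = -2328302
  a_12 = 4·-2328302 + 1·-525621 + 4·-118662 = -10313477

4,1,4 ; -10313477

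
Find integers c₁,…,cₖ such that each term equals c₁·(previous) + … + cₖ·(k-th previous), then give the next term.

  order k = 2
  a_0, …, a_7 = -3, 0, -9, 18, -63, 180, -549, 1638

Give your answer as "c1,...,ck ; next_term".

  a_2 = -2·0 + 3·-3 = -9
  a_3 = -2·-9 + 3·0 = 18
  a_4 = -2·18 + 3·-9 = -63
  a_5 = -2·-63 + 3·18 = 180
  a_6 = -2·180 + 3·-63 = -549
  a_7 = -2·-549 + 3·180 = 1638
  a_8 = -2·1638 + 3·-549 = -4923

-2,3 ; -4923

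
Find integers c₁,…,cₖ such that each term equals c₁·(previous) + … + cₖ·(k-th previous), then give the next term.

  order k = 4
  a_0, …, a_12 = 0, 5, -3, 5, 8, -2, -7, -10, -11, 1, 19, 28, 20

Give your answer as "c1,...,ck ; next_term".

  a_4 = 1·5 + -1·-3 + 0·5 + -1·0 = 8
  a_5 = 1·8 + -1·5 + 0·-3 + -1·5 = -2
  a_6 = 1·-2 + -1·8 + 0·5 + -1·-3 = -7
  a_7 = 1·-7 + -1·-2 + 0·8 + -1·5 = -10
  a_8 = 1·-10 + -1·-7 + 0·-2 + -1·8 = -11
  a_9 = 1·-11 + -1·-10 + 0·-7 + -1·-2 = 1
  a_10 = 1·1 + -1·-11 + 0·-10 + -1·-7 = 19
  a_11 = 1·19 + -1·1 + 0·-11 + -1·-10 = 28
  a_12 = 1·28 + -1·19 + 0·1 + -1·-11 = 20
  a_13 = 1·20 + -1·28 + 0·19 + -1·1 = -9

1,-1,0,-1 ; -9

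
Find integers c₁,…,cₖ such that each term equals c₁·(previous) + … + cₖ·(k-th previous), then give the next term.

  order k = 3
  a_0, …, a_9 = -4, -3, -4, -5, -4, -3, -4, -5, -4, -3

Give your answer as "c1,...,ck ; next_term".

1,-1,1 ; -4

  a_3 = 1·-4 + -1·-3 + 1·-4 = -5
  a_4 = 1·-5 + -1·-4 + 1·-3 = -4
  a_5 = 1·-4 + -1·-5 + 1·-4 = -3
  a_6 = 1·-3 + -1·-4 + 1·-5 = -4
  a_7 = 1·-4 + -1·-3 + 1·-4 = -5
  a_8 = 1·-5 + -1·-4 + 1·-3 = -4
  a_9 = 1·-4 + -1·-5 + 1·-4 = -3
  a_10 = 1·-3 + -1·-4 + 1·-5 = -4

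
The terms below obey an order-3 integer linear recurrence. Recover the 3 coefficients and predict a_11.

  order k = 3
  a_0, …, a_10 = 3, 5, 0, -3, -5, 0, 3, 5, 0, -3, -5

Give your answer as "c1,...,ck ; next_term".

0,0,-1 ; 0

  a_3 = 0·0 + 0·5 + -1·3 = -3
  a_4 = 0·-3 + 0·0 + -1·5 = -5
  a_5 = 0·-5 + 0·-3 + -1·0 = 0
  a_6 = 0·0 + 0·-5 + -1·-3 = 3
  a_7 = 0·3 + 0·0 + -1·-5 = 5
  a_8 = 0·5 + 0·3 + -1·0 = 0
  a_9 = 0·0 + 0·5 + -1·3 = -3
  a_10 = 0·-3 + 0·0 + -1·5 = -5
  a_11 = 0·-5 + 0·-3 + -1·0 = 0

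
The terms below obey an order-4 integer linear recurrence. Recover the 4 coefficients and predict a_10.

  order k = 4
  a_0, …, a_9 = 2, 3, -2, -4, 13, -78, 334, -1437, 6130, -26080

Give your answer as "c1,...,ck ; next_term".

  a_4 = -4·-4 + 2·-2 + 3·3 + -4·2 = 13
  a_5 = -4·13 + 2·-4 + 3·-2 + -4·3 = -78
  a_6 = -4·-78 + 2·13 + 3·-4 + -4·-2 = 334
  a_7 = -4·334 + 2·-78 + 3·13 + -4·-4 = -1437
  a_8 = -4·-1437 + 2·334 + 3·-78 + -4·13 = 6130
  a_9 = -4·6130 + 2·-1437 + 3·334 + -4·-78 = -26080
  a_10 = -4·-26080 + 2·6130 + 3·-1437 + -4·334 = 110933

-4,2,3,-4 ; 110933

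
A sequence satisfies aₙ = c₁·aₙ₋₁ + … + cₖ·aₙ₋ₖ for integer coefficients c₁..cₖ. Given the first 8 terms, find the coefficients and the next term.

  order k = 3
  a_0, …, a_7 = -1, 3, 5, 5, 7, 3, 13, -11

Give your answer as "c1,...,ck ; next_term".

-1,3,-1 ; 47

  a_3 = -1·5 + 3·3 + -1·-1 = 5
  a_4 = -1·5 + 3·5 + -1·3 = 7
  a_5 = -1·7 + 3·5 + -1·5 = 3
  a_6 = -1·3 + 3·7 + -1·5 = 13
  a_7 = -1·13 + 3·3 + -1·7 = -11
  a_8 = -1·-11 + 3·13 + -1·3 = 47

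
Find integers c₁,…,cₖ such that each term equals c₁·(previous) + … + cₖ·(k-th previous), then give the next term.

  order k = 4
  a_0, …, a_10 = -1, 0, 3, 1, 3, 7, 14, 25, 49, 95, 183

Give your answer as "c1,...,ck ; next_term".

  a_4 = 1·1 + 1·3 + 1·0 + 1·-1 = 3
  a_5 = 1·3 + 1·1 + 1·3 + 1·0 = 7
  a_6 = 1·7 + 1·3 + 1·1 + 1·3 = 14
  a_7 = 1·14 + 1·7 + 1·3 + 1·1 = 25
  a_8 = 1·25 + 1·14 + 1·7 + 1·3 = 49
  a_9 = 1·49 + 1·25 + 1·14 + 1·7 = 95
  a_10 = 1·95 + 1·49 + 1·25 + 1·14 = 183
  a_11 = 1·183 + 1·95 + 1·49 + 1·25 = 352

1,1,1,1 ; 352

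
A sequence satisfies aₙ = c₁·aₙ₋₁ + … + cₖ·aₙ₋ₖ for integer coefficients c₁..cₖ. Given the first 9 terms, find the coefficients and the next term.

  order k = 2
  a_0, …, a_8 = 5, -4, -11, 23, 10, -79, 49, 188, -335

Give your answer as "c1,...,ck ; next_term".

  a_2 = -1·-4 + -3·5 = -11
  a_3 = -1·-11 + -3·-4 = 23
  a_4 = -1·23 + -3·-11 = 10
  a_5 = -1·10 + -3·23 = -79
  a_6 = -1·-79 + -3·10 = 49
  a_7 = -1·49 + -3·-79 = 188
  a_8 = -1·188 + -3·49 = -335
  a_9 = -1·-335 + -3·188 = -229

-1,-3 ; -229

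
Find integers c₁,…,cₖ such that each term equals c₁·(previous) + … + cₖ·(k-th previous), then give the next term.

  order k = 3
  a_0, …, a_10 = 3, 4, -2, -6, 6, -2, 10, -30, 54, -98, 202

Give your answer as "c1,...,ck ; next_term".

  a_3 = -2·-2 + -1·4 + -2·3 = -6
  a_4 = -2·-6 + -1·-2 + -2·4 = 6
  a_5 = -2·6 + -1·-6 + -2·-2 = -2
  a_6 = -2·-2 + -1·6 + -2·-6 = 10
  a_7 = -2·10 + -1·-2 + -2·6 = -30
  a_8 = -2·-30 + -1·10 + -2·-2 = 54
  a_9 = -2·54 + -1·-30 + -2·10 = -98
  a_10 = -2·-98 + -1·54 + -2·-30 = 202
  a_11 = -2·202 + -1·-98 + -2·54 = -414

-2,-1,-2 ; -414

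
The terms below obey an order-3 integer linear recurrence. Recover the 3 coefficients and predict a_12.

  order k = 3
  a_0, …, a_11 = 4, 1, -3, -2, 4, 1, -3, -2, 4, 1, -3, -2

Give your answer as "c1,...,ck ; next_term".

-1,-1,-1 ; 4

  a_3 = -1·-3 + -1·1 + -1·4 = -2
  a_4 = -1·-2 + -1·-3 + -1·1 = 4
  a_5 = -1·4 + -1·-2 + -1·-3 = 1
  a_6 = -1·1 + -1·4 + -1·-2 = -3
  a_7 = -1·-3 + -1·1 + -1·4 = -2
  a_8 = -1·-2 + -1·-3 + -1·1 = 4
  a_9 = -1·4 + -1·-2 + -1·-3 = 1
  a_10 = -1·1 + -1·4 + -1·-2 = -3
  a_11 = -1·-3 + -1·1 + -1·4 = -2
  a_12 = -1·-2 + -1·-3 + -1·1 = 4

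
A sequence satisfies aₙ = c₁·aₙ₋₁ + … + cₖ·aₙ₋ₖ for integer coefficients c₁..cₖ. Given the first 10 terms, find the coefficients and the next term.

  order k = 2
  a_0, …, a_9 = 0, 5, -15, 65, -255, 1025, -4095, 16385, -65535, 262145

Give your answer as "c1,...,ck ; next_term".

  a_2 = -3·5 + 4·0 = -15
  a_3 = -3·-15 + 4·5 = 65
  a_4 = -3·65 + 4·-15 = -255
  a_5 = -3·-255 + 4·65 = 1025
  a_6 = -3·1025 + 4·-255 = -4095
  a_7 = -3·-4095 + 4·1025 = 16385
  a_8 = -3·16385 + 4·-4095 = -65535
  a_9 = -3·-65535 + 4·16385 = 262145
  a_10 = -3·262145 + 4·-65535 = -1048575

-3,4 ; -1048575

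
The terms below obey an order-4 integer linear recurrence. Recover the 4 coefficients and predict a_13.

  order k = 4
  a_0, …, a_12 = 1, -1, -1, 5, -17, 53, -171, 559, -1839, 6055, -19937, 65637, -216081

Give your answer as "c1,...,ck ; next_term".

  a_4 = -4·5 + -2·-1 + 2·-1 + 3·1 = -17
  a_5 = -4·-17 + -2·5 + 2·-1 + 3·-1 = 53
  a_6 = -4·53 + -2·-17 + 2·5 + 3·-1 = -171
  a_7 = -4·-171 + -2·53 + 2·-17 + 3·5 = 559
  a_8 = -4·559 + -2·-171 + 2·53 + 3·-17 = -1839
  a_9 = -4·-1839 + -2·559 + 2·-171 + 3·53 = 6055
  a_10 = -4·6055 + -2·-1839 + 2·559 + 3·-171 = -19937
  a_11 = -4·-19937 + -2·6055 + 2·-1839 + 3·559 = 65637
  a_12 = -4·65637 + -2·-19937 + 2·6055 + 3·-1839 = -216081
  a_13 = -4·-216081 + -2·65637 + 2·-19937 + 3·6055 = 711341

-4,-2,2,3 ; 711341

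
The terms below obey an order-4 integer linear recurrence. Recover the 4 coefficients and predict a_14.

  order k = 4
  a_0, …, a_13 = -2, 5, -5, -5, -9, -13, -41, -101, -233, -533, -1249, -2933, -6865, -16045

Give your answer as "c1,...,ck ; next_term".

  a_4 = 2·-5 + 0·-5 + 1·5 + 2·-2 = -9
  a_5 = 2·-9 + 0·-5 + 1·-5 + 2·5 = -13
  a_6 = 2·-13 + 0·-9 + 1·-5 + 2·-5 = -41
  a_7 = 2·-41 + 0·-13 + 1·-9 + 2·-5 = -101
  a_8 = 2·-101 + 0·-41 + 1·-13 + 2·-9 = -233
  a_9 = 2·-233 + 0·-101 + 1·-41 + 2·-13 = -533
  a_10 = 2·-533 + 0·-233 + 1·-101 + 2·-41 = -1249
  a_11 = 2·-1249 + 0·-533 + 1·-233 + 2·-101 = -2933
  a_12 = 2·-2933 + 0·-1249 + 1·-533 + 2·-233 = -6865
  a_13 = 2·-6865 + 0·-2933 + 1·-1249 + 2·-533 = -16045
  a_14 = 2·-16045 + 0·-6865 + 1·-2933 + 2·-1249 = -37521

2,0,1,2 ; -37521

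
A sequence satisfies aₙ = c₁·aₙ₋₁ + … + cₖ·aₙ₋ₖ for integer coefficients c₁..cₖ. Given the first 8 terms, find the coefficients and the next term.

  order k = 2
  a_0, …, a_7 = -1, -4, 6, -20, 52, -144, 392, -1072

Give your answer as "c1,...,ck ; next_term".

-2,2 ; 2928

  a_2 = -2·-4 + 2·-1 = 6
  a_3 = -2·6 + 2·-4 = -20
  a_4 = -2·-20 + 2·6 = 52
  a_5 = -2·52 + 2·-20 = -144
  a_6 = -2·-144 + 2·52 = 392
  a_7 = -2·392 + 2·-144 = -1072
  a_8 = -2·-1072 + 2·392 = 2928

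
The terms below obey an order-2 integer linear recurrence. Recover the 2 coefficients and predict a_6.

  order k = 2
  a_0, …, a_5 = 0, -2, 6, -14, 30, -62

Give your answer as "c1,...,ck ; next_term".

  a_2 = -3·-2 + -2·0 = 6
  a_3 = -3·6 + -2·-2 = -14
  a_4 = -3·-14 + -2·6 = 30
  a_5 = -3·30 + -2·-14 = -62
  a_6 = -3·-62 + -2·30 = 126

-3,-2 ; 126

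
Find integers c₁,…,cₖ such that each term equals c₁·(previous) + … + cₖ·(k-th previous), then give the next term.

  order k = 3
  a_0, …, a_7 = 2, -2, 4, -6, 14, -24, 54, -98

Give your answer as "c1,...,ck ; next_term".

-1,3,2 ; 212

  a_3 = -1·4 + 3·-2 + 2·2 = -6
  a_4 = -1·-6 + 3·4 + 2·-2 = 14
  a_5 = -1·14 + 3·-6 + 2·4 = -24
  a_6 = -1·-24 + 3·14 + 2·-6 = 54
  a_7 = -1·54 + 3·-24 + 2·14 = -98
  a_8 = -1·-98 + 3·54 + 2·-24 = 212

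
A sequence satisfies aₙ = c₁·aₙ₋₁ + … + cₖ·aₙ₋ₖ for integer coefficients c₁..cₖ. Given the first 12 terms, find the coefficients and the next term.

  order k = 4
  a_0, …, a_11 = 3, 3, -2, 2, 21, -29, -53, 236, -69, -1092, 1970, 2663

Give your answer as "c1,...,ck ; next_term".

  a_4 = -1·2 + -4·-2 + 3·3 + 2·3 = 21
  a_5 = -1·21 + -4·2 + 3·-2 + 2·3 = -29
  a_6 = -1·-29 + -4·21 + 3·2 + 2·-2 = -53
  a_7 = -1·-53 + -4·-29 + 3·21 + 2·2 = 236
  a_8 = -1·236 + -4·-53 + 3·-29 + 2·21 = -69
  a_9 = -1·-69 + -4·236 + 3·-53 + 2·-29 = -1092
  a_10 = -1·-1092 + -4·-69 + 3·236 + 2·-53 = 1970
  a_11 = -1·1970 + -4·-1092 + 3·-69 + 2·236 = 2663
  a_12 = -1·2663 + -4·1970 + 3·-1092 + 2·-69 = -13957

-1,-4,3,2 ; -13957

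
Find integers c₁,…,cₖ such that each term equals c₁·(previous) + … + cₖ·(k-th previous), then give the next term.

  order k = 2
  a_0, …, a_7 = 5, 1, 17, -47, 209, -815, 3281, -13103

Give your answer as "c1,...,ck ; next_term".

-3,4 ; 52433

  a_2 = -3·1 + 4·5 = 17
  a_3 = -3·17 + 4·1 = -47
  a_4 = -3·-47 + 4·17 = 209
  a_5 = -3·209 + 4·-47 = -815
  a_6 = -3·-815 + 4·209 = 3281
  a_7 = -3·3281 + 4·-815 = -13103
  a_8 = -3·-13103 + 4·3281 = 52433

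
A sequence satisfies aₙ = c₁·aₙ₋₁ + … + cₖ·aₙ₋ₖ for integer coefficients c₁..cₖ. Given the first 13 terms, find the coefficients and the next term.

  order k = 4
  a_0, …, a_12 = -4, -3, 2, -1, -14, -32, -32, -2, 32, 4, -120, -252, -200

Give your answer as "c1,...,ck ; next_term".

2,-2,0,2 ; 112

  a_4 = 2·-1 + -2·2 + 0·-3 + 2·-4 = -14
  a_5 = 2·-14 + -2·-1 + 0·2 + 2·-3 = -32
  a_6 = 2·-32 + -2·-14 + 0·-1 + 2·2 = -32
  a_7 = 2·-32 + -2·-32 + 0·-14 + 2·-1 = -2
  a_8 = 2·-2 + -2·-32 + 0·-32 + 2·-14 = 32
  a_9 = 2·32 + -2·-2 + 0·-32 + 2·-32 = 4
  a_10 = 2·4 + -2·32 + 0·-2 + 2·-32 = -120
  a_11 = 2·-120 + -2·4 + 0·32 + 2·-2 = -252
  a_12 = 2·-252 + -2·-120 + 0·4 + 2·32 = -200
  a_13 = 2·-200 + -2·-252 + 0·-120 + 2·4 = 112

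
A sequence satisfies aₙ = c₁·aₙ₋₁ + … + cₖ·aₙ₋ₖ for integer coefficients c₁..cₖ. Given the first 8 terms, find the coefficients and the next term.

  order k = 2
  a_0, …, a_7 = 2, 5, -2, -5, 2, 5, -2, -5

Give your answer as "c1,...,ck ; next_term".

0,-1 ; 2

  a_2 = 0·5 + -1·2 = -2
  a_3 = 0·-2 + -1·5 = -5
  a_4 = 0·-5 + -1·-2 = 2
  a_5 = 0·2 + -1·-5 = 5
  a_6 = 0·5 + -1·2 = -2
  a_7 = 0·-2 + -1·5 = -5
  a_8 = 0·-5 + -1·-2 = 2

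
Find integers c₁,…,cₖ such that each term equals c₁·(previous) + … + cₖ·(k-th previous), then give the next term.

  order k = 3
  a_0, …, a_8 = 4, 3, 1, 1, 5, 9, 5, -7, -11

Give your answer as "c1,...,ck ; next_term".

  a_3 = 2·1 + -3·3 + 2·4 = 1
  a_4 = 2·1 + -3·1 + 2·3 = 5
  a_5 = 2·5 + -3·1 + 2·1 = 9
  a_6 = 2·9 + -3·5 + 2·1 = 5
  a_7 = 2·5 + -3·9 + 2·5 = -7
  a_8 = 2·-7 + -3·5 + 2·9 = -11
  a_9 = 2·-11 + -3·-7 + 2·5 = 9

2,-3,2 ; 9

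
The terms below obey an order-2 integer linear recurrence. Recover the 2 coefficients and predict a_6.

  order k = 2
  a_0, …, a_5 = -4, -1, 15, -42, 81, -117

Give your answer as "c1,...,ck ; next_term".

-3,-3 ; 108

  a_2 = -3·-1 + -3·-4 = 15
  a_3 = -3·15 + -3·-1 = -42
  a_4 = -3·-42 + -3·15 = 81
  a_5 = -3·81 + -3·-42 = -117
  a_6 = -3·-117 + -3·81 = 108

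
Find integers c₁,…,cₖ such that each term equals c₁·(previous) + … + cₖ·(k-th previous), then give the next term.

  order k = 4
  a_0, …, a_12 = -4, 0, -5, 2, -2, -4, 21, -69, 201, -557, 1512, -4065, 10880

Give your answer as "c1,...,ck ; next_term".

-3,0,2,-1 ; -29059

  a_4 = -3·2 + 0·-5 + 2·0 + -1·-4 = -2
  a_5 = -3·-2 + 0·2 + 2·-5 + -1·0 = -4
  a_6 = -3·-4 + 0·-2 + 2·2 + -1·-5 = 21
  a_7 = -3·21 + 0·-4 + 2·-2 + -1·2 = -69
  a_8 = -3·-69 + 0·21 + 2·-4 + -1·-2 = 201
  a_9 = -3·201 + 0·-69 + 2·21 + -1·-4 = -557
  a_10 = -3·-557 + 0·201 + 2·-69 + -1·21 = 1512
  a_11 = -3·1512 + 0·-557 + 2·201 + -1·-69 = -4065
  a_12 = -3·-4065 + 0·1512 + 2·-557 + -1·201 = 10880
  a_13 = -3·10880 + 0·-4065 + 2·1512 + -1·-557 = -29059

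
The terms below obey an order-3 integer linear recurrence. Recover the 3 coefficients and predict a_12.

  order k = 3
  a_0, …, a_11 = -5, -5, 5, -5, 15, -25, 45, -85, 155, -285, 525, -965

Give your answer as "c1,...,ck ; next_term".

  a_3 = -1·5 + 1·-5 + -1·-5 = -5
  a_4 = -1·-5 + 1·5 + -1·-5 = 15
  a_5 = -1·15 + 1·-5 + -1·5 = -25
  a_6 = -1·-25 + 1·15 + -1·-5 = 45
  a_7 = -1·45 + 1·-25 + -1·15 = -85
  a_8 = -1·-85 + 1·45 + -1·-25 = 155
  a_9 = -1·155 + 1·-85 + -1·45 = -285
  a_10 = -1·-285 + 1·155 + -1·-85 = 525
  a_11 = -1·525 + 1·-285 + -1·155 = -965
  a_12 = -1·-965 + 1·525 + -1·-285 = 1775

-1,1,-1 ; 1775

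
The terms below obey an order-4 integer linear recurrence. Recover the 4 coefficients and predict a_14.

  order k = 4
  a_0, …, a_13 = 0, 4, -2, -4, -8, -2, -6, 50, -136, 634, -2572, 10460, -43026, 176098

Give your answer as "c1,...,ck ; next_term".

  a_4 = -3·-4 + 4·-2 + -3·4 + -4·0 = -8
  a_5 = -3·-8 + 4·-4 + -3·-2 + -4·4 = -2
  a_6 = -3·-2 + 4·-8 + -3·-4 + -4·-2 = -6
  a_7 = -3·-6 + 4·-2 + -3·-8 + -4·-4 = 50
  a_8 = -3·50 + 4·-6 + -3·-2 + -4·-8 = -136
  a_9 = -3·-136 + 4·50 + -3·-6 + -4·-2 = 634
  a_10 = -3·634 + 4·-136 + -3·50 + -4·-6 = -2572
  a_11 = -3·-2572 + 4·634 + -3·-136 + -4·50 = 10460
  a_12 = -3·10460 + 4·-2572 + -3·634 + -4·-136 = -43026
  a_13 = -3·-43026 + 4·10460 + -3·-2572 + -4·634 = 176098
  a_14 = -3·176098 + 4·-43026 + -3·10460 + -4·-2572 = -721490

-3,4,-3,-4 ; -721490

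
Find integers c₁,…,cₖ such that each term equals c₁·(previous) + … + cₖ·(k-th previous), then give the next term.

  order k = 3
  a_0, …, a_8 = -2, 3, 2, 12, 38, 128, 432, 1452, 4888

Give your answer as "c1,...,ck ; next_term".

  a_3 = 2·2 + 4·3 + 2·-2 = 12
  a_4 = 2·12 + 4·2 + 2·3 = 38
  a_5 = 2·38 + 4·12 + 2·2 = 128
  a_6 = 2·128 + 4·38 + 2·12 = 432
  a_7 = 2·432 + 4·128 + 2·38 = 1452
  a_8 = 2·1452 + 4·432 + 2·128 = 4888
  a_9 = 2·4888 + 4·1452 + 2·432 = 16448

2,4,2 ; 16448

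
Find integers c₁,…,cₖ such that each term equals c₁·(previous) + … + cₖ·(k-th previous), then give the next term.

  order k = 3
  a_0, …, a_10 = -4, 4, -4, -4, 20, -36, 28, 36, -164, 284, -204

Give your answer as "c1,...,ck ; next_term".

-2,-2,1 ; -324

  a_3 = -2·-4 + -2·4 + 1·-4 = -4
  a_4 = -2·-4 + -2·-4 + 1·4 = 20
  a_5 = -2·20 + -2·-4 + 1·-4 = -36
  a_6 = -2·-36 + -2·20 + 1·-4 = 28
  a_7 = -2·28 + -2·-36 + 1·20 = 36
  a_8 = -2·36 + -2·28 + 1·-36 = -164
  a_9 = -2·-164 + -2·36 + 1·28 = 284
  a_10 = -2·284 + -2·-164 + 1·36 = -204
  a_11 = -2·-204 + -2·284 + 1·-164 = -324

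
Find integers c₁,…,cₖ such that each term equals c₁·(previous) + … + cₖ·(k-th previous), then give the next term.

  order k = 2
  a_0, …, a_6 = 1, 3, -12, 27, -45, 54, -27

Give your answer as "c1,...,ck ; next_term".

  a_2 = -3·3 + -3·1 = -12
  a_3 = -3·-12 + -3·3 = 27
  a_4 = -3·27 + -3·-12 = -45
  a_5 = -3·-45 + -3·27 = 54
  a_6 = -3·54 + -3·-45 = -27
  a_7 = -3·-27 + -3·54 = -81

-3,-3 ; -81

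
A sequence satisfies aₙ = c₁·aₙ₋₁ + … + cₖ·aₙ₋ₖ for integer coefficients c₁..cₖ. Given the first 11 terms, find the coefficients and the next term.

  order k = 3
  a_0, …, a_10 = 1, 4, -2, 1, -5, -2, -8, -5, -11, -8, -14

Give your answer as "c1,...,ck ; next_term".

  a_3 = 1·-2 + 1·4 + -1·1 = 1
  a_4 = 1·1 + 1·-2 + -1·4 = -5
  a_5 = 1·-5 + 1·1 + -1·-2 = -2
  a_6 = 1·-2 + 1·-5 + -1·1 = -8
  a_7 = 1·-8 + 1·-2 + -1·-5 = -5
  a_8 = 1·-5 + 1·-8 + -1·-2 = -11
  a_9 = 1·-11 + 1·-5 + -1·-8 = -8
  a_10 = 1·-8 + 1·-11 + -1·-5 = -14
  a_11 = 1·-14 + 1·-8 + -1·-11 = -11

1,1,-1 ; -11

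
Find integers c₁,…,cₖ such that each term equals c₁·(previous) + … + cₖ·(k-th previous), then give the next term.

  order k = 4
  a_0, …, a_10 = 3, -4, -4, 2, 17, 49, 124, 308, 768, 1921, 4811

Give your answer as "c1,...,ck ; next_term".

3,-1,-1,1 ; 12052

  a_4 = 3·2 + -1·-4 + -1·-4 + 1·3 = 17
  a_5 = 3·17 + -1·2 + -1·-4 + 1·-4 = 49
  a_6 = 3·49 + -1·17 + -1·2 + 1·-4 = 124
  a_7 = 3·124 + -1·49 + -1·17 + 1·2 = 308
  a_8 = 3·308 + -1·124 + -1·49 + 1·17 = 768
  a_9 = 3·768 + -1·308 + -1·124 + 1·49 = 1921
  a_10 = 3·1921 + -1·768 + -1·308 + 1·124 = 4811
  a_11 = 3·4811 + -1·1921 + -1·768 + 1·308 = 12052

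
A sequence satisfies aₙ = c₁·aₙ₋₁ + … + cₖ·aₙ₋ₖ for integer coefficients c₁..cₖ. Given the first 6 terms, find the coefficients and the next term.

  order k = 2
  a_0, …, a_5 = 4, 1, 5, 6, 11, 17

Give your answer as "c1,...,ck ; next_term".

1,1 ; 28

  a_2 = 1·1 + 1·4 = 5
  a_3 = 1·5 + 1·1 = 6
  a_4 = 1·6 + 1·5 = 11
  a_5 = 1·11 + 1·6 = 17
  a_6 = 1·17 + 1·11 = 28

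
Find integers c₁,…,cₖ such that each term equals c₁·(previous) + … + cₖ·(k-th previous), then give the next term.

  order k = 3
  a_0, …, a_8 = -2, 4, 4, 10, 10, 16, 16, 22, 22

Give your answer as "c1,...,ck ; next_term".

  a_3 = 1·4 + 1·4 + -1·-2 = 10
  a_4 = 1·10 + 1·4 + -1·4 = 10
  a_5 = 1·10 + 1·10 + -1·4 = 16
  a_6 = 1·16 + 1·10 + -1·10 = 16
  a_7 = 1·16 + 1·16 + -1·10 = 22
  a_8 = 1·22 + 1·16 + -1·16 = 22
  a_9 = 1·22 + 1·22 + -1·16 = 28

1,1,-1 ; 28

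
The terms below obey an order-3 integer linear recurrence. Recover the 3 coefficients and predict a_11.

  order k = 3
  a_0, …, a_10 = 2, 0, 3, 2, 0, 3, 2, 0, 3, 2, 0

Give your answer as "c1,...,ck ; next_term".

0,0,1 ; 3

  a_3 = 0·3 + 0·0 + 1·2 = 2
  a_4 = 0·2 + 0·3 + 1·0 = 0
  a_5 = 0·0 + 0·2 + 1·3 = 3
  a_6 = 0·3 + 0·0 + 1·2 = 2
  a_7 = 0·2 + 0·3 + 1·0 = 0
  a_8 = 0·0 + 0·2 + 1·3 = 3
  a_9 = 0·3 + 0·0 + 1·2 = 2
  a_10 = 0·2 + 0·3 + 1·0 = 0
  a_11 = 0·0 + 0·2 + 1·3 = 3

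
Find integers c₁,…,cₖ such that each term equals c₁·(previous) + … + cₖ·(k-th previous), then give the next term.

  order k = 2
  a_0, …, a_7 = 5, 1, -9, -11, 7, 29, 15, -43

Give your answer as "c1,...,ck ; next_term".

1,-2 ; -73

  a_2 = 1·1 + -2·5 = -9
  a_3 = 1·-9 + -2·1 = -11
  a_4 = 1·-11 + -2·-9 = 7
  a_5 = 1·7 + -2·-11 = 29
  a_6 = 1·29 + -2·7 = 15
  a_7 = 1·15 + -2·29 = -43
  a_8 = 1·-43 + -2·15 = -73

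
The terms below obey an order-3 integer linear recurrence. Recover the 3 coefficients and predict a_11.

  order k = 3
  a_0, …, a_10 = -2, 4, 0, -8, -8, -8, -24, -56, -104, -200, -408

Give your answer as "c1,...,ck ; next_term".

2,-1,2 ; -824

  a_3 = 2·0 + -1·4 + 2·-2 = -8
  a_4 = 2·-8 + -1·0 + 2·4 = -8
  a_5 = 2·-8 + -1·-8 + 2·0 = -8
  a_6 = 2·-8 + -1·-8 + 2·-8 = -24
  a_7 = 2·-24 + -1·-8 + 2·-8 = -56
  a_8 = 2·-56 + -1·-24 + 2·-8 = -104
  a_9 = 2·-104 + -1·-56 + 2·-24 = -200
  a_10 = 2·-200 + -1·-104 + 2·-56 = -408
  a_11 = 2·-408 + -1·-200 + 2·-104 = -824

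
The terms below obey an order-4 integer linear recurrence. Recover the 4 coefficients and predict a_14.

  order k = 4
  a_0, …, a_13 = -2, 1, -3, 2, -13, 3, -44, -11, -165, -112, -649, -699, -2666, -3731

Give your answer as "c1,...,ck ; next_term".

0,3,2,3 ; -11343

  a_4 = 0·2 + 3·-3 + 2·1 + 3·-2 = -13
  a_5 = 0·-13 + 3·2 + 2·-3 + 3·1 = 3
  a_6 = 0·3 + 3·-13 + 2·2 + 3·-3 = -44
  a_7 = 0·-44 + 3·3 + 2·-13 + 3·2 = -11
  a_8 = 0·-11 + 3·-44 + 2·3 + 3·-13 = -165
  a_9 = 0·-165 + 3·-11 + 2·-44 + 3·3 = -112
  a_10 = 0·-112 + 3·-165 + 2·-11 + 3·-44 = -649
  a_11 = 0·-649 + 3·-112 + 2·-165 + 3·-11 = -699
  a_12 = 0·-699 + 3·-649 + 2·-112 + 3·-165 = -2666
  a_13 = 0·-2666 + 3·-699 + 2·-649 + 3·-112 = -3731
  a_14 = 0·-3731 + 3·-2666 + 2·-699 + 3·-649 = -11343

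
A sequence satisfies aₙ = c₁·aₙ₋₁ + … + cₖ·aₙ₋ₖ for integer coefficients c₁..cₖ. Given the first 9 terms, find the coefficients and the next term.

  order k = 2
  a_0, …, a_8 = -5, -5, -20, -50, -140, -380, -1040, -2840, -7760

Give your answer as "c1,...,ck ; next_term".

  a_2 = 2·-5 + 2·-5 = -20
  a_3 = 2·-20 + 2·-5 = -50
  a_4 = 2·-50 + 2·-20 = -140
  a_5 = 2·-140 + 2·-50 = -380
  a_6 = 2·-380 + 2·-140 = -1040
  a_7 = 2·-1040 + 2·-380 = -2840
  a_8 = 2·-2840 + 2·-1040 = -7760
  a_9 = 2·-7760 + 2·-2840 = -21200

2,2 ; -21200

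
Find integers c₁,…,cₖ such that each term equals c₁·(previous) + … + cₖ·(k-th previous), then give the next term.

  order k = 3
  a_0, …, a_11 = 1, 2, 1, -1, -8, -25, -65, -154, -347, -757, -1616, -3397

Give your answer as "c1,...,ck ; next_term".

3,-1,-2 ; -7061

  a_3 = 3·1 + -1·2 + -2·1 = -1
  a_4 = 3·-1 + -1·1 + -2·2 = -8
  a_5 = 3·-8 + -1·-1 + -2·1 = -25
  a_6 = 3·-25 + -1·-8 + -2·-1 = -65
  a_7 = 3·-65 + -1·-25 + -2·-8 = -154
  a_8 = 3·-154 + -1·-65 + -2·-25 = -347
  a_9 = 3·-347 + -1·-154 + -2·-65 = -757
  a_10 = 3·-757 + -1·-347 + -2·-154 = -1616
  a_11 = 3·-1616 + -1·-757 + -2·-347 = -3397
  a_12 = 3·-3397 + -1·-1616 + -2·-757 = -7061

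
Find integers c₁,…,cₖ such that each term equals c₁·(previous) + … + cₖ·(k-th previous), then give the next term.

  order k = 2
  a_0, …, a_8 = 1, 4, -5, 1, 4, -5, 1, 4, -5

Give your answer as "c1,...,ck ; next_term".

  a_2 = -1·4 + -1·1 = -5
  a_3 = -1·-5 + -1·4 = 1
  a_4 = -1·1 + -1·-5 = 4
  a_5 = -1·4 + -1·1 = -5
  a_6 = -1·-5 + -1·4 = 1
  a_7 = -1·1 + -1·-5 = 4
  a_8 = -1·4 + -1·1 = -5
  a_9 = -1·-5 + -1·4 = 1

-1,-1 ; 1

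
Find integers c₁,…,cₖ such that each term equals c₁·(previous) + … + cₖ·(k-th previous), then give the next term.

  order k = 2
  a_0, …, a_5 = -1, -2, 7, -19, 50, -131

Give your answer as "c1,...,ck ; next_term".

  a_2 = -3·-2 + -1·-1 = 7
  a_3 = -3·7 + -1·-2 = -19
  a_4 = -3·-19 + -1·7 = 50
  a_5 = -3·50 + -1·-19 = -131
  a_6 = -3·-131 + -1·50 = 343

-3,-1 ; 343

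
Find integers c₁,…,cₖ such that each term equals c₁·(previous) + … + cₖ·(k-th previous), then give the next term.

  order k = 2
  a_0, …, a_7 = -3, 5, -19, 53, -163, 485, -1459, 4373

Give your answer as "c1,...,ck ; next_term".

  a_2 = -2·5 + 3·-3 = -19
  a_3 = -2·-19 + 3·5 = 53
  a_4 = -2·53 + 3·-19 = -163
  a_5 = -2·-163 + 3·53 = 485
  a_6 = -2·485 + 3·-163 = -1459
  a_7 = -2·-1459 + 3·485 = 4373
  a_8 = -2·4373 + 3·-1459 = -13123

-2,3 ; -13123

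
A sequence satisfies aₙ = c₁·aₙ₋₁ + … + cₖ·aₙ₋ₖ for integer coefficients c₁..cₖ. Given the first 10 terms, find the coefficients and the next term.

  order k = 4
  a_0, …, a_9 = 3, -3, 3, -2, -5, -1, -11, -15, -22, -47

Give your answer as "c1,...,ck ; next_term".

1,1,1,-1 ; -73

  a_4 = 1·-2 + 1·3 + 1·-3 + -1·3 = -5
  a_5 = 1·-5 + 1·-2 + 1·3 + -1·-3 = -1
  a_6 = 1·-1 + 1·-5 + 1·-2 + -1·3 = -11
  a_7 = 1·-11 + 1·-1 + 1·-5 + -1·-2 = -15
  a_8 = 1·-15 + 1·-11 + 1·-1 + -1·-5 = -22
  a_9 = 1·-22 + 1·-15 + 1·-11 + -1·-1 = -47
  a_10 = 1·-47 + 1·-22 + 1·-15 + -1·-11 = -73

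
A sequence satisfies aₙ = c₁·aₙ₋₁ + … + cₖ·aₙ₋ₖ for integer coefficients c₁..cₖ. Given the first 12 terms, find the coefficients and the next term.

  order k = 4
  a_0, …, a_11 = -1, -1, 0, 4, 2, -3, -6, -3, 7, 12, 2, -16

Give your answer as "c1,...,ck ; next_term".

0,-1,-1,-1 ; -21

  a_4 = 0·4 + -1·0 + -1·-1 + -1·-1 = 2
  a_5 = 0·2 + -1·4 + -1·0 + -1·-1 = -3
  a_6 = 0·-3 + -1·2 + -1·4 + -1·0 = -6
  a_7 = 0·-6 + -1·-3 + -1·2 + -1·4 = -3
  a_8 = 0·-3 + -1·-6 + -1·-3 + -1·2 = 7
  a_9 = 0·7 + -1·-3 + -1·-6 + -1·-3 = 12
  a_10 = 0·12 + -1·7 + -1·-3 + -1·-6 = 2
  a_11 = 0·2 + -1·12 + -1·7 + -1·-3 = -16
  a_12 = 0·-16 + -1·2 + -1·12 + -1·7 = -21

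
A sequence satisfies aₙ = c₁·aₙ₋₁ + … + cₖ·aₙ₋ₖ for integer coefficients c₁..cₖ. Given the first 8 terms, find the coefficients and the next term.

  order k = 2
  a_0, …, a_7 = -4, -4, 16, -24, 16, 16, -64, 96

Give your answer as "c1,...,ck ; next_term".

-2,-2 ; -64

  a_2 = -2·-4 + -2·-4 = 16
  a_3 = -2·16 + -2·-4 = -24
  a_4 = -2·-24 + -2·16 = 16
  a_5 = -2·16 + -2·-24 = 16
  a_6 = -2·16 + -2·16 = -64
  a_7 = -2·-64 + -2·16 = 96
  a_8 = -2·96 + -2·-64 = -64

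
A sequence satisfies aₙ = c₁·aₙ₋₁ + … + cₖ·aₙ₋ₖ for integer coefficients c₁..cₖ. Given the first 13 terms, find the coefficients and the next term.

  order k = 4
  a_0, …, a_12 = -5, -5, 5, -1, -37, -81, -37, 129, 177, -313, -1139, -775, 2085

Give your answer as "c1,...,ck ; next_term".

2,-3,1,3 ; 4417

  a_4 = 2·-1 + -3·5 + 1·-5 + 3·-5 = -37
  a_5 = 2·-37 + -3·-1 + 1·5 + 3·-5 = -81
  a_6 = 2·-81 + -3·-37 + 1·-1 + 3·5 = -37
  a_7 = 2·-37 + -3·-81 + 1·-37 + 3·-1 = 129
  a_8 = 2·129 + -3·-37 + 1·-81 + 3·-37 = 177
  a_9 = 2·177 + -3·129 + 1·-37 + 3·-81 = -313
  a_10 = 2·-313 + -3·177 + 1·129 + 3·-37 = -1139
  a_11 = 2·-1139 + -3·-313 + 1·177 + 3·129 = -775
  a_12 = 2·-775 + -3·-1139 + 1·-313 + 3·177 = 2085
  a_13 = 2·2085 + -3·-775 + 1·-1139 + 3·-313 = 4417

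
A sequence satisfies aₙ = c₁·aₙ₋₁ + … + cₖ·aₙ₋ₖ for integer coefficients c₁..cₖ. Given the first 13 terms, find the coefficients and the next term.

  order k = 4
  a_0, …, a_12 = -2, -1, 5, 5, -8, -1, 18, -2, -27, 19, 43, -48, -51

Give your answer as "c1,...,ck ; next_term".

  a_4 = 0·5 + -1·5 + 1·-1 + 1·-2 = -8
  a_5 = 0·-8 + -1·5 + 1·5 + 1·-1 = -1
  a_6 = 0·-1 + -1·-8 + 1·5 + 1·5 = 18
  a_7 = 0·18 + -1·-1 + 1·-8 + 1·5 = -2
  a_8 = 0·-2 + -1·18 + 1·-1 + 1·-8 = -27
  a_9 = 0·-27 + -1·-2 + 1·18 + 1·-1 = 19
  a_10 = 0·19 + -1·-27 + 1·-2 + 1·18 = 43
  a_11 = 0·43 + -1·19 + 1·-27 + 1·-2 = -48
  a_12 = 0·-48 + -1·43 + 1·19 + 1·-27 = -51
  a_13 = 0·-51 + -1·-48 + 1·43 + 1·19 = 110

0,-1,1,1 ; 110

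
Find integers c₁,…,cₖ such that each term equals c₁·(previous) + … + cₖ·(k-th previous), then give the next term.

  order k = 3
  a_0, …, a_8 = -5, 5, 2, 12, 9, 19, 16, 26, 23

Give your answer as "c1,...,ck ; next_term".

  a_3 = 1·2 + 1·5 + -1·-5 = 12
  a_4 = 1·12 + 1·2 + -1·5 = 9
  a_5 = 1·9 + 1·12 + -1·2 = 19
  a_6 = 1·19 + 1·9 + -1·12 = 16
  a_7 = 1·16 + 1·19 + -1·9 = 26
  a_8 = 1·26 + 1·16 + -1·19 = 23
  a_9 = 1·23 + 1·26 + -1·16 = 33

1,1,-1 ; 33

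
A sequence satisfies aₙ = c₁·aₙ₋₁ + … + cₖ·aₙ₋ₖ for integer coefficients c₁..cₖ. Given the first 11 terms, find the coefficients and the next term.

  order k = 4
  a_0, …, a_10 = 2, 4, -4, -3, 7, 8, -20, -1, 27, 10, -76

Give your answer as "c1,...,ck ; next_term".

-1,-1,-1,2 ; 37

  a_4 = -1·-3 + -1·-4 + -1·4 + 2·2 = 7
  a_5 = -1·7 + -1·-3 + -1·-4 + 2·4 = 8
  a_6 = -1·8 + -1·7 + -1·-3 + 2·-4 = -20
  a_7 = -1·-20 + -1·8 + -1·7 + 2·-3 = -1
  a_8 = -1·-1 + -1·-20 + -1·8 + 2·7 = 27
  a_9 = -1·27 + -1·-1 + -1·-20 + 2·8 = 10
  a_10 = -1·10 + -1·27 + -1·-1 + 2·-20 = -76
  a_11 = -1·-76 + -1·10 + -1·27 + 2·-1 = 37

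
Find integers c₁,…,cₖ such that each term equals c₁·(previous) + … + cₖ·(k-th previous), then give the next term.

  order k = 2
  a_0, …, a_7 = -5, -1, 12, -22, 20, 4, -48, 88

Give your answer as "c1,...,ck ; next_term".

  a_2 = -2·-1 + -2·-5 = 12
  a_3 = -2·12 + -2·-1 = -22
  a_4 = -2·-22 + -2·12 = 20
  a_5 = -2·20 + -2·-22 = 4
  a_6 = -2·4 + -2·20 = -48
  a_7 = -2·-48 + -2·4 = 88
  a_8 = -2·88 + -2·-48 = -80

-2,-2 ; -80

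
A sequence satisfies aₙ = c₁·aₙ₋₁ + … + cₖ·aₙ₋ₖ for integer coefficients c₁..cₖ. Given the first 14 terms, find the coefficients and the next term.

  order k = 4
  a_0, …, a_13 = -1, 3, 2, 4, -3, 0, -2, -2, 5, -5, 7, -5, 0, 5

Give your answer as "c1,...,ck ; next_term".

-1,0,0,-1 ; -12

  a_4 = -1·4 + 0·2 + 0·3 + -1·-1 = -3
  a_5 = -1·-3 + 0·4 + 0·2 + -1·3 = 0
  a_6 = -1·0 + 0·-3 + 0·4 + -1·2 = -2
  a_7 = -1·-2 + 0·0 + 0·-3 + -1·4 = -2
  a_8 = -1·-2 + 0·-2 + 0·0 + -1·-3 = 5
  a_9 = -1·5 + 0·-2 + 0·-2 + -1·0 = -5
  a_10 = -1·-5 + 0·5 + 0·-2 + -1·-2 = 7
  a_11 = -1·7 + 0·-5 + 0·5 + -1·-2 = -5
  a_12 = -1·-5 + 0·7 + 0·-5 + -1·5 = 0
  a_13 = -1·0 + 0·-5 + 0·7 + -1·-5 = 5
  a_14 = -1·5 + 0·0 + 0·-5 + -1·7 = -12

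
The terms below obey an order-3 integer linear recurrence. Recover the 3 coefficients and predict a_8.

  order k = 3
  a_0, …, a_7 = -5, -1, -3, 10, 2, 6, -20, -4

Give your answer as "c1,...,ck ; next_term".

0,0,-2 ; -12

  a_3 = 0·-3 + 0·-1 + -2·-5 = 10
  a_4 = 0·10 + 0·-3 + -2·-1 = 2
  a_5 = 0·2 + 0·10 + -2·-3 = 6
  a_6 = 0·6 + 0·2 + -2·10 = -20
  a_7 = 0·-20 + 0·6 + -2·2 = -4
  a_8 = 0·-4 + 0·-20 + -2·6 = -12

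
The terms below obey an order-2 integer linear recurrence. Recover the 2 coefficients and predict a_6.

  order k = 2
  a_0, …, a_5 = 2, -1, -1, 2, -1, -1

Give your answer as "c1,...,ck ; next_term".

-1,-1 ; 2

  a_2 = -1·-1 + -1·2 = -1
  a_3 = -1·-1 + -1·-1 = 2
  a_4 = -1·2 + -1·-1 = -1
  a_5 = -1·-1 + -1·2 = -1
  a_6 = -1·-1 + -1·-1 = 2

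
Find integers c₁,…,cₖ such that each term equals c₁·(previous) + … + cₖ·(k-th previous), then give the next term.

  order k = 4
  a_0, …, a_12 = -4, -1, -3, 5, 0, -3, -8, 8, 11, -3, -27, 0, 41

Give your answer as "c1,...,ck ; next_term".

  a_4 = 0·5 + -1·-3 + -1·-1 + 1·-4 = 0
  a_5 = 0·0 + -1·5 + -1·-3 + 1·-1 = -3
  a_6 = 0·-3 + -1·0 + -1·5 + 1·-3 = -8
  a_7 = 0·-8 + -1·-3 + -1·0 + 1·5 = 8
  a_8 = 0·8 + -1·-8 + -1·-3 + 1·0 = 11
  a_9 = 0·11 + -1·8 + -1·-8 + 1·-3 = -3
  a_10 = 0·-3 + -1·11 + -1·8 + 1·-8 = -27
  a_11 = 0·-27 + -1·-3 + -1·11 + 1·8 = 0
  a_12 = 0·0 + -1·-27 + -1·-3 + 1·11 = 41
  a_13 = 0·41 + -1·0 + -1·-27 + 1·-3 = 24

0,-1,-1,1 ; 24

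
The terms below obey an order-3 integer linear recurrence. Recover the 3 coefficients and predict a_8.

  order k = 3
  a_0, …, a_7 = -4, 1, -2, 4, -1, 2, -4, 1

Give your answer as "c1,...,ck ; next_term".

0,0,-1 ; -2

  a_3 = 0·-2 + 0·1 + -1·-4 = 4
  a_4 = 0·4 + 0·-2 + -1·1 = -1
  a_5 = 0·-1 + 0·4 + -1·-2 = 2
  a_6 = 0·2 + 0·-1 + -1·4 = -4
  a_7 = 0·-4 + 0·2 + -1·-1 = 1
  a_8 = 0·1 + 0·-4 + -1·2 = -2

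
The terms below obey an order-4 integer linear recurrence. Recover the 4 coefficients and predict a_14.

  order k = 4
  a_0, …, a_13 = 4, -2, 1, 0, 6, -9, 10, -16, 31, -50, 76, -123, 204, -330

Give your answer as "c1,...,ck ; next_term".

  a_4 = -1·0 + 0·1 + -1·-2 + 1·4 = 6
  a_5 = -1·6 + 0·0 + -1·1 + 1·-2 = -9
  a_6 = -1·-9 + 0·6 + -1·0 + 1·1 = 10
  a_7 = -1·10 + 0·-9 + -1·6 + 1·0 = -16
  a_8 = -1·-16 + 0·10 + -1·-9 + 1·6 = 31
  a_9 = -1·31 + 0·-16 + -1·10 + 1·-9 = -50
  a_10 = -1·-50 + 0·31 + -1·-16 + 1·10 = 76
  a_11 = -1·76 + 0·-50 + -1·31 + 1·-16 = -123
  a_12 = -1·-123 + 0·76 + -1·-50 + 1·31 = 204
  a_13 = -1·204 + 0·-123 + -1·76 + 1·-50 = -330
  a_14 = -1·-330 + 0·204 + -1·-123 + 1·76 = 529

-1,0,-1,1 ; 529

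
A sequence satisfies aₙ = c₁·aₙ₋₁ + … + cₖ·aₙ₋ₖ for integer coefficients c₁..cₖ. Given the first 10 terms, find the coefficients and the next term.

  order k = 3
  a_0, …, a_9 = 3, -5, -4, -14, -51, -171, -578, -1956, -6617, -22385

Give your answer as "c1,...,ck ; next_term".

  a_3 = 3·-4 + 1·-5 + 1·3 = -14
  a_4 = 3·-14 + 1·-4 + 1·-5 = -51
  a_5 = 3·-51 + 1·-14 + 1·-4 = -171
  a_6 = 3·-171 + 1·-51 + 1·-14 = -578
  a_7 = 3·-578 + 1·-171 + 1·-51 = -1956
  a_8 = 3·-1956 + 1·-578 + 1·-171 = -6617
  a_9 = 3·-6617 + 1·-1956 + 1·-578 = -22385
  a_10 = 3·-22385 + 1·-6617 + 1·-1956 = -75728

3,1,1 ; -75728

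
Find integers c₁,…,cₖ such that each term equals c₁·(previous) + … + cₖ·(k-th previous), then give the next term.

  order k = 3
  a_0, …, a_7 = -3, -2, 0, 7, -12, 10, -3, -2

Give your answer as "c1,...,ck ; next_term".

-2,-2,-1 ; 0

  a_3 = -2·0 + -2·-2 + -1·-3 = 7
  a_4 = -2·7 + -2·0 + -1·-2 = -12
  a_5 = -2·-12 + -2·7 + -1·0 = 10
  a_6 = -2·10 + -2·-12 + -1·7 = -3
  a_7 = -2·-3 + -2·10 + -1·-12 = -2
  a_8 = -2·-2 + -2·-3 + -1·10 = 0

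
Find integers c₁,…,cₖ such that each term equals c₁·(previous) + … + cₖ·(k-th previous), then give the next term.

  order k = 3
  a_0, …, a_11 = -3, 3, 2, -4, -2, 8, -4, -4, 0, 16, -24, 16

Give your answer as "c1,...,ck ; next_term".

-2,-2,-2 ; -16

  a_3 = -2·2 + -2·3 + -2·-3 = -4
  a_4 = -2·-4 + -2·2 + -2·3 = -2
  a_5 = -2·-2 + -2·-4 + -2·2 = 8
  a_6 = -2·8 + -2·-2 + -2·-4 = -4
  a_7 = -2·-4 + -2·8 + -2·-2 = -4
  a_8 = -2·-4 + -2·-4 + -2·8 = 0
  a_9 = -2·0 + -2·-4 + -2·-4 = 16
  a_10 = -2·16 + -2·0 + -2·-4 = -24
  a_11 = -2·-24 + -2·16 + -2·0 = 16
  a_12 = -2·16 + -2·-24 + -2·16 = -16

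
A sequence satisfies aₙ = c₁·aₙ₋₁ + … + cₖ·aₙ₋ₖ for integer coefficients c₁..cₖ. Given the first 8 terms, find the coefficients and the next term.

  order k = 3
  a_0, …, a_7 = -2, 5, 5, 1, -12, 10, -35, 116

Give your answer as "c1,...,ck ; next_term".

  a_3 = -2·5 + 1·5 + -3·-2 = 1
  a_4 = -2·1 + 1·5 + -3·5 = -12
  a_5 = -2·-12 + 1·1 + -3·5 = 10
  a_6 = -2·10 + 1·-12 + -3·1 = -35
  a_7 = -2·-35 + 1·10 + -3·-12 = 116
  a_8 = -2·116 + 1·-35 + -3·10 = -297

-2,1,-3 ; -297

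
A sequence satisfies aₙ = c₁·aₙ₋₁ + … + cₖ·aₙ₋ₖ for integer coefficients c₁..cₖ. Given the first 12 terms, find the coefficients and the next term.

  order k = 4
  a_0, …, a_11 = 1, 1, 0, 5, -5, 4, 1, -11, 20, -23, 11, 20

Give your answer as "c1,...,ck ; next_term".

  a_4 = -1·5 + 0·0 + 1·1 + -1·1 = -5
  a_5 = -1·-5 + 0·5 + 1·0 + -1·1 = 4
  a_6 = -1·4 + 0·-5 + 1·5 + -1·0 = 1
  a_7 = -1·1 + 0·4 + 1·-5 + -1·5 = -11
  a_8 = -1·-11 + 0·1 + 1·4 + -1·-5 = 20
  a_9 = -1·20 + 0·-11 + 1·1 + -1·4 = -23
  a_10 = -1·-23 + 0·20 + 1·-11 + -1·1 = 11
  a_11 = -1·11 + 0·-23 + 1·20 + -1·-11 = 20
  a_12 = -1·20 + 0·11 + 1·-23 + -1·20 = -63

-1,0,1,-1 ; -63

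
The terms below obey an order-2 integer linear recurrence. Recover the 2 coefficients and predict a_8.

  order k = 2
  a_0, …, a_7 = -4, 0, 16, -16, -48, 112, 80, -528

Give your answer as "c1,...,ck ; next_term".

  a_2 = -1·0 + -4·-4 = 16
  a_3 = -1·16 + -4·0 = -16
  a_4 = -1·-16 + -4·16 = -48
  a_5 = -1·-48 + -4·-16 = 112
  a_6 = -1·112 + -4·-48 = 80
  a_7 = -1·80 + -4·112 = -528
  a_8 = -1·-528 + -4·80 = 208

-1,-4 ; 208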